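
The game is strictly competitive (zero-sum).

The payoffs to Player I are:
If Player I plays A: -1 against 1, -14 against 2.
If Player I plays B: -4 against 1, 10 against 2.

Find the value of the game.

Row minima are -14 and -4, so Player I's maximin is -4; column maxima are -1 and 10, so Player II's minimax is -1. These differ, so the equilibrium is in mixed strategies.
Let Player I play A with probability p. Player II is indifferent when −p − 4(1−p) = −14p + 10(1−p), giving p = 14/27.
Let Player II play 1 with probability q. Player I is indifferent when −q − 14(1−q) = −4q + 10(1−q), giving q = 8/9.
The value is -1·(8/9) + (-14)·(1/9) = -22/9.

-22/9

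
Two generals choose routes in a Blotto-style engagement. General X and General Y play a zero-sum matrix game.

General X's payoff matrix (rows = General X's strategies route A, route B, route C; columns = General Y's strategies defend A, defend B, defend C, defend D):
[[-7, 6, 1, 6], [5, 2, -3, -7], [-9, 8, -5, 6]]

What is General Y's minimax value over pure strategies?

1

The worst case (largest entry) in each column is defend A: 5, defend B: 8, defend C: 1, defend D: 6.
The best (smallest) of these is 1.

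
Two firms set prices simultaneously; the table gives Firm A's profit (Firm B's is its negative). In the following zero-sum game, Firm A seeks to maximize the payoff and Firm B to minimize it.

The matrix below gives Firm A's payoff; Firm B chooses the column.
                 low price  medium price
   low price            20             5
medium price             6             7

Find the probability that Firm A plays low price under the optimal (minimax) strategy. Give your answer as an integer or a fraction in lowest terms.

Row minima are 5 and 6, so Firm A's maximin is 6; column maxima are 20 and 7, so Firm B's minimax is 7. These differ, so the equilibrium is in mixed strategies.
Let Firm A play low price with probability p. Firm B is indifferent when 20p + 6(1−p) = 5p + 7(1−p), giving p = 1/16.

1/16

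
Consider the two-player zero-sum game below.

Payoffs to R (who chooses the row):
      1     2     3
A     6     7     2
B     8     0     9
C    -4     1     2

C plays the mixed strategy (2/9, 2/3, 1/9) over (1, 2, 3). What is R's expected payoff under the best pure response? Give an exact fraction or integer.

56/9

A: (6)·(2/9) + (7)·(2/3) + (2)·(1/9) = 56/9.
B: (8)·(2/9) + (0)·(2/3) + (9)·(1/9) = 25/9.
C: (-4)·(2/9) + (1)·(2/3) + (2)·(1/9) = 0.
The best pure response is A with expected payoff 56/9.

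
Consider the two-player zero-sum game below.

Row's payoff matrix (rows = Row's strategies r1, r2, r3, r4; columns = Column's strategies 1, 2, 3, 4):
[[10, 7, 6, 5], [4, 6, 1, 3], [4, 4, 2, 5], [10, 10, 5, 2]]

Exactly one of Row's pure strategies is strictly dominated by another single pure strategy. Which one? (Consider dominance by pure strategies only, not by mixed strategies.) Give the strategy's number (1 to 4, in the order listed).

Compare r2 with r1: 10 > 4, 7 > 6, 6 > 1, 5 > 3.
So r1 strictly dominates r2 for Row; r2 is strictly dominated.

2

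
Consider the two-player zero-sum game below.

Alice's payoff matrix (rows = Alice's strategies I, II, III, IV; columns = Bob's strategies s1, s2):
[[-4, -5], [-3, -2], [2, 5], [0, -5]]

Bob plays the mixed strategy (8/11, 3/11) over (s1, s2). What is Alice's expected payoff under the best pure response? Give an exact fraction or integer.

I: (-4)·(8/11) + (-5)·(3/11) = -47/11.
II: (-3)·(8/11) + (-2)·(3/11) = -30/11.
III: (2)·(8/11) + (5)·(3/11) = 31/11.
IV: (0)·(8/11) + (-5)·(3/11) = -15/11.
The best pure response is III with expected payoff 31/11.

31/11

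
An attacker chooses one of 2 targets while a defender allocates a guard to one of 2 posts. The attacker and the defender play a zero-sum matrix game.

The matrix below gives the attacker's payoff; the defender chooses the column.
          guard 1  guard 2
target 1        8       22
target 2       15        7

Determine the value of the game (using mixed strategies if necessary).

137/11

Row minima are 8 and 7, so the attacker's maximin is 8; column maxima are 15 and 22, so the defender's minimax is 15. These differ, so the equilibrium is in mixed strategies.
Let the attacker play target 1 with probability p. The defender is indifferent when 8p + 15(1−p) = 22p + 7(1−p), giving p = 4/11.
Let the defender play guard 1 with probability q. The attacker is indifferent when 8q + 22(1−q) = 15q + 7(1−q), giving q = 15/22.
The value is 8·(15/22) + (22)·(7/22) = 137/11.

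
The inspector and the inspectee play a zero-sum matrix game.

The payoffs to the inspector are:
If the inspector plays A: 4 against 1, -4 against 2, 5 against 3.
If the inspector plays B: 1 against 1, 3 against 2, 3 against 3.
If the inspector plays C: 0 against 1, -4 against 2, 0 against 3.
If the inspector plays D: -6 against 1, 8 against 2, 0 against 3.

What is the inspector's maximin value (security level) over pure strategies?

1

The worst-case payoff for each row is A: -4, B: 1, C: -4, D: -6.
The best of these is 1.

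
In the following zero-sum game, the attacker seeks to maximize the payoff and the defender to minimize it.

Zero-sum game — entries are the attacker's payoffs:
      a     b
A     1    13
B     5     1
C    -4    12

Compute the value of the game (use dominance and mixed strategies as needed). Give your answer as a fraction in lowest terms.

4

Row C is strictly dominated by row A, so the attacker never plays it.
The remaining 2×2 game on (A, B) × (a, b) has no saddle point. Let the attacker play A with probability p; indifference gives p + 5(1−p) = 13p + (1−p), so p = 1/4.
Similarly the defender's optimal q on a is 3/4, and the value is 1·(3/4) + (13)·(1/4) = 4.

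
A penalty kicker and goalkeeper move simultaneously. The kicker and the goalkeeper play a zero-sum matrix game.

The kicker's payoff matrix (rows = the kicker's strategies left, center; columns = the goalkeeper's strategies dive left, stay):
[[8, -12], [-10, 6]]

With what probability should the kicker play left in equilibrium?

4/9

Row minima are -12 and -10, so the kicker's maximin is -10; column maxima are 8 and 6, so the goalkeeper's minimax is 6. These differ, so the equilibrium is in mixed strategies.
Let the kicker play left with probability p. The goalkeeper is indifferent when 8p − 10(1−p) = −12p + 6(1−p), giving p = 4/9.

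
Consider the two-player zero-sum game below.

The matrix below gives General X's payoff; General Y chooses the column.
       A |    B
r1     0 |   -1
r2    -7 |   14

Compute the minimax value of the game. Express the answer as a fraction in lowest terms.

Row minima are -1 and -7, so General X's maximin is -1; column maxima are 0 and 14, so General Y's minimax is 0. These differ, so the equilibrium is in mixed strategies.
Let General X play r1 with probability p. General Y is indifferent when −7(1−p) = −p + 14(1−p), giving p = 21/22.
Let General Y play A with probability q. General X is indifferent when −(1−q) = −7q + 14(1−q), giving q = 15/22.
The value is 0·(15/22) + (-1)·(7/22) = -7/22.

-7/22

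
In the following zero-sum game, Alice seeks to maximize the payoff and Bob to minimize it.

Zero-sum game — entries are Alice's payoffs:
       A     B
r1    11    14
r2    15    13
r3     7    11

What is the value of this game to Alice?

67/5

Row r3 is strictly dominated by row r1, so Alice never plays it.
The remaining 2×2 game on (r1, r2) × (A, B) has no saddle point. Let Alice play r1 with probability p; indifference gives 11p + 15(1−p) = 14p + 13(1−p), so p = 2/5.
Similarly Bob's optimal q on A is 1/5, and the value is 11·(1/5) + (14)·(4/5) = 67/5.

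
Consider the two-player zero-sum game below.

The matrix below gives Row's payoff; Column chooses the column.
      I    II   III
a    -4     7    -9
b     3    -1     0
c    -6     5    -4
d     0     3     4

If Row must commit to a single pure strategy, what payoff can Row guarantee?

0

The worst-case payoff for each row is a: -9, b: -1, c: -6, d: 0.
The best of these is 0.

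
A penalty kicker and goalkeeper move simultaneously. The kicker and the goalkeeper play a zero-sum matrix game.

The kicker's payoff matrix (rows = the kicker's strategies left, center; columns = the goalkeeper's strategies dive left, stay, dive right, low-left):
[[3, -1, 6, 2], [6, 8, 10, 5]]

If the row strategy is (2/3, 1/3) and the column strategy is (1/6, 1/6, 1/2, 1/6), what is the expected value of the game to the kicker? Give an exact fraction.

Against (1/6, 1/6, 1/2, 1/6), each row's expected payoff is left: 11/3; center: 49/6.
Taking the (2/3, 1/3)-weighted average: (2/3)·(11/3) + (1/3)·(49/6) = 31/6.

31/6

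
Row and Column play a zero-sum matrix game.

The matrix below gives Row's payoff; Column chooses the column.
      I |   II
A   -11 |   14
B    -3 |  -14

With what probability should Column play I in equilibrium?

Row minima are -11 and -14, so Row's maximin is -11; column maxima are -3 and 14, so Column's minimax is -3. These differ, so the equilibrium is in mixed strategies.
Let Column play I with probability q. Row is indifferent when −11q + 14(1−q) = −3q − 14(1−q), giving q = 7/9.

7/9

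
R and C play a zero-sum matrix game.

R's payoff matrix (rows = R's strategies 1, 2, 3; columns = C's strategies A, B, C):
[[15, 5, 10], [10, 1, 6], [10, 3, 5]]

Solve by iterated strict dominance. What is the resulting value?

5

Column A is strictly dominated by B for C (5<15, 1<10, 3<10); eliminate A.
Column C is strictly dominated by B for C (5<10, 1<6, 3<5); eliminate C.
Row 3 is strictly dominated by row 1 (5>3); eliminate 3.
Row 2 is strictly dominated by row 1 (5>1); eliminate 2.
Only (1, B) remains, with payoff 5.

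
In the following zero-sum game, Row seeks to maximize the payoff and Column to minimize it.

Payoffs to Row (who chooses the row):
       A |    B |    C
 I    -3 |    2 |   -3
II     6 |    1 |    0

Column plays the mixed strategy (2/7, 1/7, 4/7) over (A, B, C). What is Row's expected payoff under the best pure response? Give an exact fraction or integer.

13/7

I: (-3)·(2/7) + (2)·(1/7) + (-3)·(4/7) = -16/7.
II: (6)·(2/7) + (1)·(1/7) + (0)·(4/7) = 13/7.
The best pure response is II with expected payoff 13/7.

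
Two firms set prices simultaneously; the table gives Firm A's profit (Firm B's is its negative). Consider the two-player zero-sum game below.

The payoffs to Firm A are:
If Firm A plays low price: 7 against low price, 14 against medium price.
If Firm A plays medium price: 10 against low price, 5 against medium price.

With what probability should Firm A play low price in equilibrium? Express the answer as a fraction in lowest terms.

Row minima are 7 and 5, so Firm A's maximin is 7; column maxima are 10 and 14, so Firm B's minimax is 10. These differ, so the equilibrium is in mixed strategies.
Let Firm A play low price with probability p. Firm B is indifferent when 7p + 10(1−p) = 14p + 5(1−p), giving p = 5/12.

5/12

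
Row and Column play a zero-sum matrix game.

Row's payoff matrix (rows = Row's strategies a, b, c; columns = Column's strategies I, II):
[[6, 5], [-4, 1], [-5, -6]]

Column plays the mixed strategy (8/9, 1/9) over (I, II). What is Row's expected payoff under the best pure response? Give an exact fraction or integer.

a: (6)·(8/9) + (5)·(1/9) = 53/9.
b: (-4)·(8/9) + (1)·(1/9) = -31/9.
c: (-5)·(8/9) + (-6)·(1/9) = -46/9.
The best pure response is a with expected payoff 53/9.

53/9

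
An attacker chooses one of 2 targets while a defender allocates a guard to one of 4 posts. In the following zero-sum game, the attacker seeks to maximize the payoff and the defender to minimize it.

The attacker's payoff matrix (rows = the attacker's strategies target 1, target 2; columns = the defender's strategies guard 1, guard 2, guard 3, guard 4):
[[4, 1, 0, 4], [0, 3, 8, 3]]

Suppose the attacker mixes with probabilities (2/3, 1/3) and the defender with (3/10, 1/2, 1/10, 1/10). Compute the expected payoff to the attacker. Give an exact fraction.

Against (3/10, 1/2, 1/10, 1/10), each row's expected payoff is target 1: 21/10; target 2: 13/5.
Taking the (2/3, 1/3)-weighted average: (2/3)·(21/10) + (1/3)·(13/5) = 34/15.

34/15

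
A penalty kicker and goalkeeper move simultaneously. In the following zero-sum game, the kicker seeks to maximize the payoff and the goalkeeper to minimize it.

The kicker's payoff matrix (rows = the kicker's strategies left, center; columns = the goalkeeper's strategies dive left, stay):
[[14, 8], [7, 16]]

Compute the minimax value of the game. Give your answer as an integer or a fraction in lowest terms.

56/5

Row minima are 8 and 7, so the kicker's maximin is 8; column maxima are 14 and 16, so the goalkeeper's minimax is 14. These differ, so the equilibrium is in mixed strategies.
Let the kicker play left with probability p. The goalkeeper is indifferent when 14p + 7(1−p) = 8p + 16(1−p), giving p = 3/5.
Let the goalkeeper play dive left with probability q. The kicker is indifferent when 14q + 8(1−q) = 7q + 16(1−q), giving q = 8/15.
The value is 14·(8/15) + (8)·(7/15) = 56/5.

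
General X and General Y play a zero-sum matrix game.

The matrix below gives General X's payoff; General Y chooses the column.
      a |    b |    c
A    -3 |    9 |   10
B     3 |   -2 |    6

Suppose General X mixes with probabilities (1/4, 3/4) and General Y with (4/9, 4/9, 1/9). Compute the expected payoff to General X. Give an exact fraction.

16/9

Against (4/9, 4/9, 1/9), each row's expected payoff is A: 34/9; B: 10/9.
Taking the (1/4, 3/4)-weighted average: (1/4)·(34/9) + (3/4)·(10/9) = 16/9.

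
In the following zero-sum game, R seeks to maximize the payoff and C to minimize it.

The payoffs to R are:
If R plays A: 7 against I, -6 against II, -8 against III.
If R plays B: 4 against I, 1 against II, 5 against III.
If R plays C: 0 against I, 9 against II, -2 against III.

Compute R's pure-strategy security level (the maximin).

1

The worst-case payoff for each row is A: -8, B: 1, C: -2.
The best of these is 1.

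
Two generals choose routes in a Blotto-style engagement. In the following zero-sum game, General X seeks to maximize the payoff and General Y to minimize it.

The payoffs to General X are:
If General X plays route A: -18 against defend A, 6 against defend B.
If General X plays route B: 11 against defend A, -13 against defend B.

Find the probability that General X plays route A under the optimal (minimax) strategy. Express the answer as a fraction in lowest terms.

1/2

Row minima are -18 and -13, so General X's maximin is -13; column maxima are 11 and 6, so General Y's minimax is 6. These differ, so the equilibrium is in mixed strategies.
Let General X play route A with probability p. General Y is indifferent when −18p + 11(1−p) = 6p − 13(1−p), giving p = 1/2.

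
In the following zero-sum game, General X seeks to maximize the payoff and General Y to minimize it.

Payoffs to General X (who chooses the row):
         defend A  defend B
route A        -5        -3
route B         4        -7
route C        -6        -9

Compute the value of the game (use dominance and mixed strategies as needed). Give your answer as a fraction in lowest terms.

Row route C is strictly dominated by row route A, so General X never plays it.
The remaining 2×2 game on (route A, route B) × (defend A, defend B) has no saddle point. Let General X play route A with probability p; indifference gives −5p + 4(1−p) = −3p − 7(1−p), so p = 11/13.
Similarly General Y's optimal q on defend A is 4/13, and the value is -5·(4/13) + (-3)·(9/13) = -47/13.

-47/13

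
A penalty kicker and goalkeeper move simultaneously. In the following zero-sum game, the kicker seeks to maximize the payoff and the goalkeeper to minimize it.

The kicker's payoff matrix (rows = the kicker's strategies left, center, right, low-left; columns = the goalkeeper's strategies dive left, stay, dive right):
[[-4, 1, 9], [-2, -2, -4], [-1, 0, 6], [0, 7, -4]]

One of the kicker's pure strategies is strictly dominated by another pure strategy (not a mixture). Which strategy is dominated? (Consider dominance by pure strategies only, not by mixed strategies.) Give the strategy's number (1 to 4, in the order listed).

Compare center with right: -1 > -2, 0 > -2, 6 > -4.
So right strictly dominates center for the kicker; center is strictly dominated.

2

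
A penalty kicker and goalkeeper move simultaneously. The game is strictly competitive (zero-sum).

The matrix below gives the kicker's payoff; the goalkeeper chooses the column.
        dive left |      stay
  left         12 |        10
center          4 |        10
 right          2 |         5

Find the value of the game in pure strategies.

Row minima: 10, 4, 2 → the kicker's maximin is 10.
Column maxima: 12, 10 → the goalkeeper's minimax is 10.
They coincide at (left, stay), so the value is 10.

10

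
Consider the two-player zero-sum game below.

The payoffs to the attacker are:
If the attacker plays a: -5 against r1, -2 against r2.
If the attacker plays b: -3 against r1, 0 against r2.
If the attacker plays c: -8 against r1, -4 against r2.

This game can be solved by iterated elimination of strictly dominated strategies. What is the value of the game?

Row c is strictly dominated by row a (-5>-8, -2>-4); eliminate c.
Row a is strictly dominated by row b (-3>-5, 0>-2); eliminate a.
Column r2 is strictly dominated by r1 for the defender (-3<0); eliminate r2.
Only (b, r1) remains, with payoff -3.

-3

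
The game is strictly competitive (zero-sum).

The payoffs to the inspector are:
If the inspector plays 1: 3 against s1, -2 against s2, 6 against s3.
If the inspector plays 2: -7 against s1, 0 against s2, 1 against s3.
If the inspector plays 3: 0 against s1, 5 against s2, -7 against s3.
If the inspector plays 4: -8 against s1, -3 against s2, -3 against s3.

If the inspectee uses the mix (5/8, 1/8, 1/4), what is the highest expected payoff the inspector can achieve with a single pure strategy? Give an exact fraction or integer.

1: (3)·(5/8) + (-2)·(1/8) + (6)·(1/4) = 25/8.
2: (-7)·(5/8) + (0)·(1/8) + (1)·(1/4) = -33/8.
3: (0)·(5/8) + (5)·(1/8) + (-7)·(1/4) = -9/8.
4: (-8)·(5/8) + (-3)·(1/8) + (-3)·(1/4) = -49/8.
The best pure response is 1 with expected payoff 25/8.

25/8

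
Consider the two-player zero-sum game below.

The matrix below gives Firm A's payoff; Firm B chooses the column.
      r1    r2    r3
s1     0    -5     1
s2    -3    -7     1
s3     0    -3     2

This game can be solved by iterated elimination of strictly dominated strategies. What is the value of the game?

Row s2 is strictly dominated by row s3 (0>-3, -3>-7, 2>1); eliminate s2.
Column r3 is strictly dominated by r1 for Firm B (0<1, 0<2); eliminate r3.
Column r1 is strictly dominated by r2 for Firm B (-5<0, -3<0); eliminate r1.
Row s1 is strictly dominated by row s3 (-3>-5); eliminate s1.
Only (s3, r2) remains, with payoff -3.

-3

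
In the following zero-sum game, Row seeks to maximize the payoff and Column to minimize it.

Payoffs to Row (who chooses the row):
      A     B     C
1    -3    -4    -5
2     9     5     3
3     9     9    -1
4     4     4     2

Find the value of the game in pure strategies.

Row minima: -5, 3, -1, 2 → Row's maximin is 3.
Column maxima: 9, 9, 3 → Column's minimax is 3.
They coincide at (2, C), so the value is 3.

3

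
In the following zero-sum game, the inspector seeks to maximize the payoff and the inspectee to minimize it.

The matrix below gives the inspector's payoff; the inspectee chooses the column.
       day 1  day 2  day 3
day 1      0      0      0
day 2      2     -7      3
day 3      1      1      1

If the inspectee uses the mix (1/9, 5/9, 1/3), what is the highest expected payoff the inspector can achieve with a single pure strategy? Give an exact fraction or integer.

day 1: (0)·(1/9) + (0)·(5/9) + (0)·(1/3) = 0.
day 2: (2)·(1/9) + (-7)·(5/9) + (3)·(1/3) = -8/3.
day 3: (1)·(1/9) + (1)·(5/9) + (1)·(1/3) = 1.
The best pure response is day 3 with expected payoff 1.

1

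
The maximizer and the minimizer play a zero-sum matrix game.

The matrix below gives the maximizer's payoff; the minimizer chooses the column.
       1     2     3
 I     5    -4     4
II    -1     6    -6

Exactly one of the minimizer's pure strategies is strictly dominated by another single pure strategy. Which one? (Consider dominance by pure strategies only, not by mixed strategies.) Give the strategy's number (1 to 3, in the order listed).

1

The minimizer prefers columns that give the maximizer less. Compare 1 with 3: 4 < 5, -6 < -1.
So 3 strictly dominates 1 for the minimizer; 1 is strictly dominated.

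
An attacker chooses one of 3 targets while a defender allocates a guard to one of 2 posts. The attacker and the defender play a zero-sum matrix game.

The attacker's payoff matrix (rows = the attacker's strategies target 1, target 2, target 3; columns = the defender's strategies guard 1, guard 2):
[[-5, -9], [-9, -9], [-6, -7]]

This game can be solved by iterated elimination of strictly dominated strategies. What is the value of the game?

-7

Row target 2 is strictly dominated by row target 3 (-6>-9, -7>-9); eliminate target 2.
Column guard 1 is strictly dominated by guard 2 for the defender (-9<-5, -7<-6); eliminate guard 1.
Row target 1 is strictly dominated by row target 3 (-7>-9); eliminate target 1.
Only (target 3, guard 2) remains, with payoff -7.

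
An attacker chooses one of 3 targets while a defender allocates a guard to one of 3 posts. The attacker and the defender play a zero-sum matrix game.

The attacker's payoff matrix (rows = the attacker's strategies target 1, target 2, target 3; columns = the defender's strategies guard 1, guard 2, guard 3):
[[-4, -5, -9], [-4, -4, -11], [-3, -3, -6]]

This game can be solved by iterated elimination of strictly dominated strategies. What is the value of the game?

Column guard 1 is strictly dominated by guard 3 for the defender (-9<-4, -11<-4, -6<-3); eliminate guard 1.
Column guard 2 is strictly dominated by guard 3 for the defender (-9<-5, -11<-4, -6<-3); eliminate guard 2.
Row target 1 is strictly dominated by row target 3 (-6>-9); eliminate target 1.
Row target 2 is strictly dominated by row target 3 (-6>-11); eliminate target 2.
Only (target 3, guard 3) remains, with payoff -6.

-6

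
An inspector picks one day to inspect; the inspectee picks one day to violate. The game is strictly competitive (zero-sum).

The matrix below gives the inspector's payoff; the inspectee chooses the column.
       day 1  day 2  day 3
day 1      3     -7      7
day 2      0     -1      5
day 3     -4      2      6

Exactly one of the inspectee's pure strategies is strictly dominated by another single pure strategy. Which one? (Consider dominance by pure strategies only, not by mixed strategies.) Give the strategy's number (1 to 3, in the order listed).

The inspectee prefers columns that give the inspector less. Compare day 3 with day 1: 3 < 7, 0 < 5, -4 < 6.
So day 1 strictly dominates day 3 for the inspectee; day 3 is strictly dominated.

3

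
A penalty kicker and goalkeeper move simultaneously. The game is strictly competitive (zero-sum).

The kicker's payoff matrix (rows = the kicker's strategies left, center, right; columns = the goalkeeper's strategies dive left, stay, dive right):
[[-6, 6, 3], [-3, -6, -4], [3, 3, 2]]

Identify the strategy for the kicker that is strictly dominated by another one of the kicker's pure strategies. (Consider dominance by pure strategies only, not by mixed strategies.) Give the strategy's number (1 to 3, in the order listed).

Compare center with right: 3 > -3, 3 > -6, 2 > -4.
So right strictly dominates center for the kicker; center is strictly dominated.

2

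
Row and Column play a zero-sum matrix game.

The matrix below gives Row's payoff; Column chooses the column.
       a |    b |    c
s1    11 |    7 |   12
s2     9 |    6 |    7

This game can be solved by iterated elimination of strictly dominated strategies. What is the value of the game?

Row s2 is strictly dominated by row s1 (11>9, 7>6, 12>7); eliminate s2.
Column c is strictly dominated by a for Column (11<12); eliminate c.
Column a is strictly dominated by b for Column (7<11); eliminate a.
Only (s1, b) remains, with payoff 7.

7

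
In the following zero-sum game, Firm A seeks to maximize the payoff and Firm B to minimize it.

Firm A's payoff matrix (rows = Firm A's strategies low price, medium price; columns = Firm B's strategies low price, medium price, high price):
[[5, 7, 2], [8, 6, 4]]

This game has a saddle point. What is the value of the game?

4

Row minima: 2, 4 → Firm A's maximin is 4.
Column maxima: 8, 7, 4 → Firm B's minimax is 4.
They coincide at (medium price, high price), so the value is 4.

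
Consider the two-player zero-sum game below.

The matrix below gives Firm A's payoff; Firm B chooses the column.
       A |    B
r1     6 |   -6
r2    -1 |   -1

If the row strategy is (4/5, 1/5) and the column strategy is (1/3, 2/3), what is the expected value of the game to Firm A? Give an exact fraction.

-9/5

Against (1/3, 2/3), each row's expected payoff is r1: -2; r2: -1.
Taking the (4/5, 1/5)-weighted average: (4/5)·(-2) + (1/5)·(-1) = -9/5.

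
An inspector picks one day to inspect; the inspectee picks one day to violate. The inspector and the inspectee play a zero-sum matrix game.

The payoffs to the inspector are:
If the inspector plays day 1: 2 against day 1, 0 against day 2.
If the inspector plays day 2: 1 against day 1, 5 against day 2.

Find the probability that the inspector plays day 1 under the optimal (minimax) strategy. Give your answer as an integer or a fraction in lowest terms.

Row minima are 0 and 1, so the inspector's maximin is 1; column maxima are 2 and 5, so the inspectee's minimax is 2. These differ, so the equilibrium is in mixed strategies.
Let the inspector play day 1 with probability p. The inspectee is indifferent when 2p + (1−p) = 5(1−p), giving p = 2/3.

2/3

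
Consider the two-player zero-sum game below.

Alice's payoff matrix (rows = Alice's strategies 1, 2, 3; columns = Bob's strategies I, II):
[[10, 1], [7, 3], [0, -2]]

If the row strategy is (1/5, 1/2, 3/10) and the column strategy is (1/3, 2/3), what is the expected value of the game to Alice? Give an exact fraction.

Against (1/3, 2/3), each row's expected payoff is 1: 4; 2: 13/3; 3: -4/3.
Taking the (1/5, 1/2, 3/10)-weighted average: (1/5)·(4) + (1/2)·(13/3) + (3/10)·(-4/3) = 77/30.

77/30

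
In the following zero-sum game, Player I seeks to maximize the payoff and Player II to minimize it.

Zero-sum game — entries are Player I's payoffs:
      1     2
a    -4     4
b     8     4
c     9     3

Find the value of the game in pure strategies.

4

Row minima: -4, 4, 3 → Player I's maximin is 4.
Column maxima: 9, 4 → Player II's minimax is 4.
They coincide at (b, 2), so the value is 4.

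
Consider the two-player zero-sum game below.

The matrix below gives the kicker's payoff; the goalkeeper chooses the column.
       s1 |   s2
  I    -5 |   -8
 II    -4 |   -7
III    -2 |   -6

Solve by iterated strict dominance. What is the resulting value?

Column s1 is strictly dominated by s2 for the goalkeeper (-8<-5, -7<-4, -6<-2); eliminate s1.
Row II is strictly dominated by row III (-6>-7); eliminate II.
Row I is strictly dominated by row III (-6>-8); eliminate I.
Only (III, s2) remains, with payoff -6.

-6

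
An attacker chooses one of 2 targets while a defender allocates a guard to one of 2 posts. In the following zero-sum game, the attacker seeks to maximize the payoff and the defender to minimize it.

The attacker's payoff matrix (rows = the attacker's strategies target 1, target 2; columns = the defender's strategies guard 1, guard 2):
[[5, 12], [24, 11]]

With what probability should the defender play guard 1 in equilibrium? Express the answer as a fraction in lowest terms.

1/20

Row minima are 5 and 11, so the attacker's maximin is 11; column maxima are 24 and 12, so the defender's minimax is 12. These differ, so the equilibrium is in mixed strategies.
Let the defender play guard 1 with probability q. The attacker is indifferent when 5q + 12(1−q) = 24q + 11(1−q), giving q = 1/20.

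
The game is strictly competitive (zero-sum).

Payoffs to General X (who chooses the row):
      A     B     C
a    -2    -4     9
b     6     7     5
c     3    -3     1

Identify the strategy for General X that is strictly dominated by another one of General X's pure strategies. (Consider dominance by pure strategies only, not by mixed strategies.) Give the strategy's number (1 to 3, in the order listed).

3

Compare c with b: 6 > 3, 7 > -3, 5 > 1.
So b strictly dominates c for General X; c is strictly dominated.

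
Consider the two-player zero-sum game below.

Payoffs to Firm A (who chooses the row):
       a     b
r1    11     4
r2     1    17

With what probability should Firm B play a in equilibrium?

Row minima are 4 and 1, so Firm A's maximin is 4; column maxima are 11 and 17, so Firm B's minimax is 11. These differ, so the equilibrium is in mixed strategies.
Let Firm B play a with probability q. Firm A is indifferent when 11q + 4(1−q) = q + 17(1−q), giving q = 13/23.

13/23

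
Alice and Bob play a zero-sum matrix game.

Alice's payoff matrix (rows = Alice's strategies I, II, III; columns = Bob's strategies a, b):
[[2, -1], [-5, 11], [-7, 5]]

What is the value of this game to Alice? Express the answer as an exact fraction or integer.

17/19

Row III is strictly dominated by row II, so Alice never plays it.
The remaining 2×2 game on (I, II) × (a, b) has no saddle point. Let Alice play I with probability p; indifference gives 2p − 5(1−p) = −p + 11(1−p), so p = 16/19.
Similarly Bob's optimal q on a is 12/19, and the value is 2·(12/19) + (-1)·(7/19) = 17/19.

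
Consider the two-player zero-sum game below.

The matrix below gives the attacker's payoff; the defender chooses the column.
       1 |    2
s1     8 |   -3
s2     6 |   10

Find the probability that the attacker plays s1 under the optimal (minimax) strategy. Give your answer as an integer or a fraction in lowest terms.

4/15

Row minima are -3 and 6, so the attacker's maximin is 6; column maxima are 8 and 10, so the defender's minimax is 8. These differ, so the equilibrium is in mixed strategies.
Let the attacker play s1 with probability p. The defender is indifferent when 8p + 6(1−p) = −3p + 10(1−p), giving p = 4/15.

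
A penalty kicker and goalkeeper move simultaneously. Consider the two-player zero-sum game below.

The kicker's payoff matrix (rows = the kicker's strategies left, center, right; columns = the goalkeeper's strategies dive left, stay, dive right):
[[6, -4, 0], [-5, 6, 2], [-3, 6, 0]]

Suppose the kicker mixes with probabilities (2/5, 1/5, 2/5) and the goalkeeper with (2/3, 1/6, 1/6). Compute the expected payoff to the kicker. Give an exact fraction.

8/15

Against (2/3, 1/6, 1/6), each row's expected payoff is left: 10/3; center: -2; right: -1.
Taking the (2/5, 1/5, 2/5)-weighted average: (2/5)·(10/3) + (1/5)·(-2) + (2/5)·(-1) = 8/15.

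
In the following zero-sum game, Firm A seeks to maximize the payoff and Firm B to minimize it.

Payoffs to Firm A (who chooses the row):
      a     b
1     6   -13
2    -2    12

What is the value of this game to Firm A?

Row minima are -13 and -2, so Firm A's maximin is -2; column maxima are 6 and 12, so Firm B's minimax is 6. These differ, so the equilibrium is in mixed strategies.
Let Firm A play 1 with probability p. Firm B is indifferent when 6p − 2(1−p) = −13p + 12(1−p), giving p = 14/33.
Let Firm B play a with probability q. Firm A is indifferent when 6q − 13(1−q) = −2q + 12(1−q), giving q = 25/33.
The value is 6·(25/33) + (-13)·(8/33) = 46/33.

46/33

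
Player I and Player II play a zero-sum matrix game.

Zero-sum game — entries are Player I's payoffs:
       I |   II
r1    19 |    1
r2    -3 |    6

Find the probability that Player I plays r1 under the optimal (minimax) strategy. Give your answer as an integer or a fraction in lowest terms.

1/3

Row minima are 1 and -3, so Player I's maximin is 1; column maxima are 19 and 6, so Player II's minimax is 6. These differ, so the equilibrium is in mixed strategies.
Let Player I play r1 with probability p. Player II is indifferent when 19p − 3(1−p) = p + 6(1−p), giving p = 1/3.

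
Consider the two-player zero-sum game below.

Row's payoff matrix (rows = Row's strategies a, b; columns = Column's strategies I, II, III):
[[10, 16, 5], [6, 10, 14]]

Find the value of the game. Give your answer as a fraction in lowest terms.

110/13

Column II is strictly dominated by I for Column (it gives Row more in every row).
The remaining 2×2 game on (a, b) × (I, III) has no saddle point. Let Row play a with probability p; indifference gives 10p + 6(1−p) = 5p + 14(1−p), so p = 8/13.
Similarly Column's optimal q on I is 9/13, and the value is 10·(9/13) + (5)·(4/13) = 110/13.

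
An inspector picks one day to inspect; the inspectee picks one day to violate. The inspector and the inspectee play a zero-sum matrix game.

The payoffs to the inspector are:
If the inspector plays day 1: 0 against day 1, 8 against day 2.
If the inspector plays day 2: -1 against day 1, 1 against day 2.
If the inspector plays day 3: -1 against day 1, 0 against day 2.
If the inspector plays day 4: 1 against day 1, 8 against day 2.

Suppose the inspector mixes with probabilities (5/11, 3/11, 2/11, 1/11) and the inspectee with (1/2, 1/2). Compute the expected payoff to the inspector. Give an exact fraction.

47/22

Against (1/2, 1/2), each row's expected payoff is day 1: 4; day 2: 0; day 3: -1/2; day 4: 9/2.
Taking the (5/11, 3/11, 2/11, 1/11)-weighted average: (5/11)·(4) + (3/11)·(0) + (2/11)·(-1/2) + (1/11)·(9/2) = 47/22.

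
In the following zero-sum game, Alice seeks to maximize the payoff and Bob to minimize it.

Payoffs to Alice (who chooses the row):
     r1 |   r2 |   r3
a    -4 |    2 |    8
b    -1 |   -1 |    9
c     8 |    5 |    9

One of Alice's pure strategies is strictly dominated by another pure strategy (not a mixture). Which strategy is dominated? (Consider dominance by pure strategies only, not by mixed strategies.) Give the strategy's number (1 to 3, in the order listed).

1

Compare a with c: 8 > -4, 5 > 2, 9 > 8.
So c strictly dominates a for Alice; a is strictly dominated.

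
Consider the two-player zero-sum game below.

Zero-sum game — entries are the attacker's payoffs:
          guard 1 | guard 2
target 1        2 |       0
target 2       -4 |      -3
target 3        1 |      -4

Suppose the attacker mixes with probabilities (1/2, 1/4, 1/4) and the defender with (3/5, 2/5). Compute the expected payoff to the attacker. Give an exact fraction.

-11/20

Against (3/5, 2/5), each row's expected payoff is target 1: 6/5; target 2: -18/5; target 3: -1.
Taking the (1/2, 1/4, 1/4)-weighted average: (1/2)·(6/5) + (1/4)·(-18/5) + (1/4)·(-1) = -11/20.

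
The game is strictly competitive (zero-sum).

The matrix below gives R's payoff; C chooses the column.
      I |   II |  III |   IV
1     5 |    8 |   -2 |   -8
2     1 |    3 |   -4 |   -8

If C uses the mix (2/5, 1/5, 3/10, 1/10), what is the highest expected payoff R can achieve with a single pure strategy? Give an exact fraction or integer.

11/5

1: (5)·(2/5) + (8)·(1/5) + (-2)·(3/10) + (-8)·(1/10) = 11/5.
2: (1)·(2/5) + (3)·(1/5) + (-4)·(3/10) + (-8)·(1/10) = -1.
The best pure response is 1 with expected payoff 11/5.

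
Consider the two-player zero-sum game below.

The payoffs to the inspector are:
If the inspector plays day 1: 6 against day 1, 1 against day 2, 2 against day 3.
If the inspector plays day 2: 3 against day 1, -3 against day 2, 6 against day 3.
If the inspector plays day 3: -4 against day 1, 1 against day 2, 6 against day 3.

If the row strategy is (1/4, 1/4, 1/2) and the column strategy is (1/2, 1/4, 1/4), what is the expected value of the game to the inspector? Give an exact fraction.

Against (1/2, 1/4, 1/4), each row's expected payoff is day 1: 15/4; day 2: 9/4; day 3: -1/4.
Taking the (1/4, 1/4, 1/2)-weighted average: (1/4)·(15/4) + (1/4)·(9/4) + (1/2)·(-1/4) = 11/8.

11/8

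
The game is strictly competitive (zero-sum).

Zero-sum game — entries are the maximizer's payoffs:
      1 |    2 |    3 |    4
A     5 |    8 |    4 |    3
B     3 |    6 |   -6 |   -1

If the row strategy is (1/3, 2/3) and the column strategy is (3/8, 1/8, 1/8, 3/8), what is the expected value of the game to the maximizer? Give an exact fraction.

2

Against (3/8, 1/8, 1/8, 3/8), each row's expected payoff is A: 9/2; B: 3/4.
Taking the (1/3, 2/3)-weighted average: (1/3)·(9/2) + (2/3)·(3/4) = 2.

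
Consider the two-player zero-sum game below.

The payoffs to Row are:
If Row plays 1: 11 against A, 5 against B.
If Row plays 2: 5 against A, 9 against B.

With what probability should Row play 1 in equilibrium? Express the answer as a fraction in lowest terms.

Row minima are 5 and 5, so Row's maximin is 5; column maxima are 11 and 9, so Column's minimax is 9. These differ, so the equilibrium is in mixed strategies.
Let Row play 1 with probability p. Column is indifferent when 11p + 5(1−p) = 5p + 9(1−p), giving p = 2/5.

2/5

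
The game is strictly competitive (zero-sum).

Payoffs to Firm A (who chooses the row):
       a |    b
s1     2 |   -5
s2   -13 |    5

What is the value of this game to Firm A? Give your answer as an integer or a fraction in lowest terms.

-11/5

Row minima are -5 and -13, so Firm A's maximin is -5; column maxima are 2 and 5, so Firm B's minimax is 2. These differ, so the equilibrium is in mixed strategies.
Let Firm A play s1 with probability p. Firm B is indifferent when 2p − 13(1−p) = −5p + 5(1−p), giving p = 18/25.
Let Firm B play a with probability q. Firm A is indifferent when 2q − 5(1−q) = −13q + 5(1−q), giving q = 2/5.
The value is 2·(2/5) + (-5)·(3/5) = -11/5.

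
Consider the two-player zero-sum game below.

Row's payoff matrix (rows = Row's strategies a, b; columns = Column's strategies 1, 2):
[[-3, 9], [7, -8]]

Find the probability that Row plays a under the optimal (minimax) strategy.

Row minima are -3 and -8, so Row's maximin is -3; column maxima are 7 and 9, so Column's minimax is 7. These differ, so the equilibrium is in mixed strategies.
Let Row play a with probability p. Column is indifferent when −3p + 7(1−p) = 9p − 8(1−p), giving p = 5/9.

5/9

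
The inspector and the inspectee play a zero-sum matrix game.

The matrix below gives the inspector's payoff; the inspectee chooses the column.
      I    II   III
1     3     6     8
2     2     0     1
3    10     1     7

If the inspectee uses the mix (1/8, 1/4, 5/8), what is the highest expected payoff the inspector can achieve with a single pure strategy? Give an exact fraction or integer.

1: (3)·(1/8) + (6)·(1/4) + (8)·(5/8) = 55/8.
2: (2)·(1/8) + (0)·(1/4) + (1)·(5/8) = 7/8.
3: (10)·(1/8) + (1)·(1/4) + (7)·(5/8) = 47/8.
The best pure response is 1 with expected payoff 55/8.

55/8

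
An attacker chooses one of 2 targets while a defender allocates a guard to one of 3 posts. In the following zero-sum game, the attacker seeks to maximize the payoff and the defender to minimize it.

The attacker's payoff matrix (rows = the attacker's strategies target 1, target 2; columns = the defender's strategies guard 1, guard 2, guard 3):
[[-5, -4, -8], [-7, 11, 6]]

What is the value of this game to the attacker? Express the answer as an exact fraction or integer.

-43/8

Column guard 2 is strictly dominated by guard 3 for the defender (it gives the attacker more in every row).
The remaining 2×2 game on (target 1, target 2) × (guard 1, guard 3) has no saddle point. Let the attacker play target 1 with probability p; indifference gives −5p − 7(1−p) = −8p + 6(1−p), so p = 13/16.
Similarly the defender's optimal q on guard 1 is 7/8, and the value is -5·(7/8) + (-8)·(1/8) = -43/8.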